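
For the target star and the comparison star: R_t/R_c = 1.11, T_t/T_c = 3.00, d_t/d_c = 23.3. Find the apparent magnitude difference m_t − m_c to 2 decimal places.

1.84

L_t/L_c = (1.11)²(3.00)⁴ = 99.80.
F_t/F_c = (L_t/L_c)/(d_t/d_c)² = 99.80/542.9 = 0.1838.
m_t − m_c = −2.5 log₁₀(0.1838) = 1.84.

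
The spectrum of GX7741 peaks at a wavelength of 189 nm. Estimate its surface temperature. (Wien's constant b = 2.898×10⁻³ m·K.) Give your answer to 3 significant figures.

1.53×10^4 K

T = b/λ_max = 2.898×10⁻³ / (189×10⁻⁹) = 1.533×10^4 K.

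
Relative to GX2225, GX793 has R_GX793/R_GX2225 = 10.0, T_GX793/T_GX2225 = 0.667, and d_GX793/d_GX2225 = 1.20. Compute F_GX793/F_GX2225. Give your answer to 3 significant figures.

L_GX793/L_GX2225 = (R_GX793/R_GX2225)²(T_GX793/T_GX2225)⁴ = (10.0)² × (0.667)⁴ = 19.79.
F_GX793/F_GX2225 = (L_GX793/L_GX2225)/(d_GX793/d_GX2225)² = 19.79 / (1.20)² = 13.74.

13.7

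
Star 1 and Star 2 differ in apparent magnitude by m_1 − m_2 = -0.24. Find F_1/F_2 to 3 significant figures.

F_1/F_2 = 10^(−(m_1 − m_2)/2.5) = 10^(0.24/2.5) = 10^0.096 = 1.247.

1.25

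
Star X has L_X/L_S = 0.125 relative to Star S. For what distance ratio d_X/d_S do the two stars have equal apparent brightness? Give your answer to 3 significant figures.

Equal flux requires L_X/d_X² = L_S/d_S², so d_X/d_S = √(L_X/L_S)
= √(0.125) = 0.3536.

0.354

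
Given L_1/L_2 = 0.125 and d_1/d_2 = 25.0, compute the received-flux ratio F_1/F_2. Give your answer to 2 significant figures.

F = L/(4πd²), so F_1/F_2 = (L_1/L_2) / (d_1/d_2)²
= 0.125 / (25.0)² = 0.125 / 625.0 = 2.000×10^-4.

2.0×10^-4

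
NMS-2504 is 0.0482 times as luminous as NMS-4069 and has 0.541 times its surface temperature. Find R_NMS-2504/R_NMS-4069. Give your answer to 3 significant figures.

0.750

L ∝ R²T⁴ gives R ∝ √L / T², so
R_NMS-2504/R_NMS-4069 = √(0.0482) / (0.541)² = 0.2195 / 0.2927 = 0.7501.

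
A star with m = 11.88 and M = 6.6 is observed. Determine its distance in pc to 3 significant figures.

m − M = 5 log₁₀(d/10 pc)
11.88 − (6.6) = 5.28 = 5 log₁₀(d/10)
d = 10 × 10^(5.28/5) = 10 × 10^1.056 = 113.8 pc.

114 pc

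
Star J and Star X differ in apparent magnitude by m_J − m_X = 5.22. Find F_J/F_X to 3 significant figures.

0.00817

F_J/F_X = 10^(−(m_J − m_X)/2.5) = 10^(-5.22/2.5) = 10^-2.088 = 0.008166.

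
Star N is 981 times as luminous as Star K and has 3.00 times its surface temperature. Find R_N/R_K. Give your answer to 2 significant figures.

L ∝ R²T⁴ gives R ∝ √L / T², so
R_N/R_K = √(981) / (3.00)² = 31.32 / 9.000 = 3.480.

3.5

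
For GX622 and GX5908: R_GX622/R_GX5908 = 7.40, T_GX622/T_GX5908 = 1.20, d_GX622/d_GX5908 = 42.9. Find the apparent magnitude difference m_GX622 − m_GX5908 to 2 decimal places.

L_GX622/L_GX5908 = (7.40)²(1.20)⁴ = 113.6.
F_GX622/F_GX5908 = (L_GX622/L_GX5908)/(d_GX622/d_GX5908)² = 113.6/1840 = 0.06170.
m_GX622 − m_GX5908 = −2.5 log₁₀(0.06170) = 3.02.

3.02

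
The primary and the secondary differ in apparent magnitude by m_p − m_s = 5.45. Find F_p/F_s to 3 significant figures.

0.00661

F_p/F_s = 10^(−(m_p − m_s)/2.5) = 10^(-5.45/2.5) = 10^-2.180 = 0.006607.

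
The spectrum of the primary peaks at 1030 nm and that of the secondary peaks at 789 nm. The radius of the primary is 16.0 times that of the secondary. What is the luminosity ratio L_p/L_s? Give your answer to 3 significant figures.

Wien's law gives T ∝ 1/λ_max, so T_p/T_s = λ_s/λ_p = 789/1030 = 0.7660.
Then L ∝ R²T⁴ gives L_p/L_s = (16.0)² × (0.7660)⁴ = 256.0 × 0.3443 = 88.15.

88.1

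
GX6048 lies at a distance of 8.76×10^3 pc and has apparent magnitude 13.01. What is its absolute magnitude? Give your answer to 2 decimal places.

M = m − 5 log₁₀(d/10 pc) = 13.01 − 5 log₁₀(8.76×10^3/10)
  = 13.01 − 5 × 2.943 = 13.01 − 14.71 = -1.70.

-1.70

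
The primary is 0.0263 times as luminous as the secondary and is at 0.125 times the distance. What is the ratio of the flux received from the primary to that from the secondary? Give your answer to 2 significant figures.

F = L/(4πd²), so F_p/F_s = (L_p/L_s) / (d_p/d_s)²
= 0.0263 / (0.125)² = 0.0263 / 0.01562 = 1.683.

1.7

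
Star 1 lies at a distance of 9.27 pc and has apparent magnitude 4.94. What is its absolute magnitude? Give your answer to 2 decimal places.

5.10

M = m − 5 log₁₀(d/10 pc) = 4.94 − 5 log₁₀(9.27/10)
  = 4.94 − 5 × -0.033 = 4.94 − -0.16 = 5.10.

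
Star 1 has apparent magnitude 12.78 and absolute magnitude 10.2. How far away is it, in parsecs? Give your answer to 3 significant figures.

32.8 pc

m − M = 5 log₁₀(d/10 pc)
12.78 − (10.2) = 2.58 = 5 log₁₀(d/10)
d = 10 × 10^(2.58/5) = 10 × 10^0.516 = 32.81 pc.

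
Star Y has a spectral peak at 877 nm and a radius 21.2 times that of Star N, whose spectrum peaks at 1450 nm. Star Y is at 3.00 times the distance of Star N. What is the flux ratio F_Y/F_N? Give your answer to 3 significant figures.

373

Wien's law: T_Y/T_N = λ_N/λ_Y = 1450/877 = 1.653.
L_Y/L_N = (R_Y/R_N)²(T_Y/T_N)⁴ = (21.2)²(1.653)⁴ = 3359.
F_Y/F_N = (L_Y/L_N)/(d_Y/d_N)² = 3359/(3.00)² = 373.2.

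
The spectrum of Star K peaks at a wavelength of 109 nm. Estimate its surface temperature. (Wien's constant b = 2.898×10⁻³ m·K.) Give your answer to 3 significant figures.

T = b/λ_max = 2.898×10⁻³ / (109×10⁻⁹) = 2.659×10^4 K.

2.66×10^4 K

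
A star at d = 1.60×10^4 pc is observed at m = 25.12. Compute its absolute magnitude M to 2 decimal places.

M = m − 5 log₁₀(d/10 pc) = 25.12 − 5 log₁₀(1.60×10^4/10)
  = 25.12 − 5 × 3.204 = 25.12 − 16.02 = 9.10.

9.10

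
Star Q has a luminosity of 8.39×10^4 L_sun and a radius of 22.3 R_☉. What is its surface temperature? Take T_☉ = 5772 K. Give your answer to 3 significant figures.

2.08×10^4 K

T/T_☉ = (L/L_☉)^(1/4) / (R/R_☉)^(1/2)
T = 5772 × (8.39×10^4)^(1/4) / √(22.3) = 5772 × 17.02 / 4.722 = 2.080×10^4 K.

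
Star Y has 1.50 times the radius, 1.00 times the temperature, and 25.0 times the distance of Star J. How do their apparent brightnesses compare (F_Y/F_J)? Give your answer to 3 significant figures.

L_Y/L_J = (R_Y/R_J)²(T_Y/T_J)⁴ = (1.50)² × (1.00)⁴ = 2.250.
F_Y/F_J = (L_Y/L_J)/(d_Y/d_J)² = 2.250 / (25.0)² = 0.003600.

0.00360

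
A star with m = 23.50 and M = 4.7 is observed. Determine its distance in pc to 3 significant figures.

m − M = 5 log₁₀(d/10 pc)
23.50 − (4.7) = 18.80 = 5 log₁₀(d/10)
d = 10 × 10^(18.80/5) = 10 × 10^3.760 = 5.754×10^4 pc.

5.75×10^4 pc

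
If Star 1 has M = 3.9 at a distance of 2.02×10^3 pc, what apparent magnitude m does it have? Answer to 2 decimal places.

m = M + 5 log₁₀(d/10 pc) = 3.9 + 5 log₁₀(2.02×10^3/10)
  = 3.9 + 5 × 2.305 = 3.9 + 11.53 = 15.43.

15.43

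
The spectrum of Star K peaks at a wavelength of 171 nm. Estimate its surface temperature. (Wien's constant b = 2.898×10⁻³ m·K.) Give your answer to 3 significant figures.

1.69×10^4 K

T = b/λ_max = 2.898×10⁻³ / (171×10⁻⁹) = 1.695×10^4 K.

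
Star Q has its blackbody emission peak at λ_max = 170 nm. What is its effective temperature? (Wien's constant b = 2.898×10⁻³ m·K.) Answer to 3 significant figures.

1.70×10^4 K

T = b/λ_max = 2.898×10⁻³ / (170×10⁻⁹) = 1.705×10^4 K.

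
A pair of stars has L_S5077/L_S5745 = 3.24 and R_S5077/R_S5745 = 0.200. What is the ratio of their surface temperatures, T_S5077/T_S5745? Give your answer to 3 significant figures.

3.00

L ∝ R²T⁴ gives T ∝ (L/R²)^(1/4), so
T_S5077/T_S5745 = (3.24 / 0.200²)^(1/4) = (81.00)^(1/4) = 3.000.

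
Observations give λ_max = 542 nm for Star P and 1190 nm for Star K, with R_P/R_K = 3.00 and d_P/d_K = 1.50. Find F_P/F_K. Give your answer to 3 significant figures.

Wien's law: T_P/T_K = λ_K/λ_P = 1190/542 = 2.196.
L_P/L_K = (R_P/R_K)²(T_P/T_K)⁴ = (3.00)²(2.196)⁴ = 209.1.
F_P/F_K = (L_P/L_K)/(d_P/d_K)² = 209.1/(1.50)² = 92.95.

93.0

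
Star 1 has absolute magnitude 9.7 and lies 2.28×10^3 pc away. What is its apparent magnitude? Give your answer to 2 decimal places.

m = M + 5 log₁₀(d/10 pc) = 9.7 + 5 log₁₀(2.28×10^3/10)
  = 9.7 + 5 × 2.358 = 9.7 + 11.79 = 21.49.

21.49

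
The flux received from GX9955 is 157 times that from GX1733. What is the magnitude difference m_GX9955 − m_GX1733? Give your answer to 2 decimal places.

m_GX9955 − m_GX1733 = −2.5 log₁₀(F_GX9955/F_GX1733) = −2.5 log₁₀(157) = −2.5 × (2.196) = -5.490.

-5.49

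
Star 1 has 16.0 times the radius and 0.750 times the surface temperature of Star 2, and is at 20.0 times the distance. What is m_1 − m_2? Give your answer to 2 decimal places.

1.73

L_1/L_2 = (16.0)²(0.750)⁴ = 81.00.
F_1/F_2 = (L_1/L_2)/(d_1/d_2)² = 81.00/400.0 = 0.2025.
m_1 − m_2 = −2.5 log₁₀(0.2025) = 1.73.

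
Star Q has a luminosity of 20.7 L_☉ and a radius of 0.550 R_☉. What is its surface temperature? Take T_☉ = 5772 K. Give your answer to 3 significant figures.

1.66×10^4 K

T/T_☉ = (L/L_☉)^(1/4) / (R/R_☉)^(1/2)
T = 5772 × (20.7)^(1/4) / √(0.550) = 5772 × 2.133 / 0.7416 = 1.660×10^4 K.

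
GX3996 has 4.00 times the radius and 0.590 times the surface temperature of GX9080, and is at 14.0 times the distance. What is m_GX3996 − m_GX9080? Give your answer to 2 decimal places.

L_GX3996/L_GX9080 = (4.00)²(0.590)⁴ = 1.939.
F_GX3996/F_GX9080 = (L_GX3996/L_GX9080)/(d_GX3996/d_GX9080)² = 1.939/196.0 = 0.009892.
m_GX3996 − m_GX9080 = −2.5 log₁₀(0.009892) = 5.01.

5.01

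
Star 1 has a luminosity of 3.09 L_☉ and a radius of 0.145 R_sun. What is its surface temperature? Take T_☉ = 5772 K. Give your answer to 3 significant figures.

T/T_☉ = (L/L_☉)^(1/4) / (R/R_☉)^(1/2)
T = 5772 × (3.09)^(1/4) / √(0.145) = 5772 × 1.326 / 0.3808 = 2.010×10^4 K.

2.01×10^4 K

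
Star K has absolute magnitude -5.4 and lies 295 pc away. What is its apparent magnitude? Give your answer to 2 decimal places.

m = M + 5 log₁₀(d/10 pc) = -5.4 + 5 log₁₀(295/10)
  = -5.4 + 5 × 1.470 = -5.4 + 7.35 = 1.95.

1.95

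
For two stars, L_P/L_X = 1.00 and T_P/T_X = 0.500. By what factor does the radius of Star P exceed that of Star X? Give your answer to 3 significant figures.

4.00

L ∝ R²T⁴ gives R ∝ √L / T², so
R_P/R_X = √(1.00) / (0.500)² = 1.000 / 0.2500 = 4.000.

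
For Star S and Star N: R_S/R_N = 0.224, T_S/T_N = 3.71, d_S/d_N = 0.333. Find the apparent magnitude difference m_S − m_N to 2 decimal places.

-4.83

L_S/L_N = (0.224)²(3.71)⁴ = 9.506.
F_S/F_N = (L_S/L_N)/(d_S/d_N)² = 9.506/0.1109 = 85.72.
m_S − m_N = −2.5 log₁₀(85.72) = -4.83.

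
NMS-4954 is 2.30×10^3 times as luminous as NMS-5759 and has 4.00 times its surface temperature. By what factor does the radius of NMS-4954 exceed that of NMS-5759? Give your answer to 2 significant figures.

3.0

L ∝ R²T⁴ gives R ∝ √L / T², so
R_NMS-4954/R_NMS-5759 = √(2.30×10^3) / (4.00)² = 47.96 / 16.00 = 2.997.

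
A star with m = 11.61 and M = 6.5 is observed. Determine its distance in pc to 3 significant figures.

105 pc

m − M = 5 log₁₀(d/10 pc)
11.61 − (6.5) = 5.11 = 5 log₁₀(d/10)
d = 10 × 10^(5.11/5) = 10 × 10^1.022 = 105.2 pc.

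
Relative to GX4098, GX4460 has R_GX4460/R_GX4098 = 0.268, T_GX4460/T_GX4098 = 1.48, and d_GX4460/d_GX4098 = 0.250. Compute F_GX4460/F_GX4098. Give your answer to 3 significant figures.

L_GX4460/L_GX4098 = (R_GX4460/R_GX4098)²(T_GX4460/T_GX4098)⁴ = (0.268)² × (1.48)⁴ = 0.3446.
F_GX4460/F_GX4098 = (L_GX4460/L_GX4098)/(d_GX4460/d_GX4098)² = 0.3446 / (0.250)² = 5.514.

5.51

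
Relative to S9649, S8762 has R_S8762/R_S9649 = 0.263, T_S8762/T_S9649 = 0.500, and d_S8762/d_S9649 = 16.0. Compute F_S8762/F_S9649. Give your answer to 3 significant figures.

L_S8762/L_S9649 = (R_S8762/R_S9649)²(T_S8762/T_S9649)⁴ = (0.263)² × (0.500)⁴ = 0.004323.
F_S8762/F_S9649 = (L_S8762/L_S9649)/(d_S8762/d_S9649)² = 0.004323 / (16.0)² = 1.689×10^-5.

1.69×10^-5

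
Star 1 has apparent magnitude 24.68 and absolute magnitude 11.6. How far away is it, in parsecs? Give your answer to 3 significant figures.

m − M = 5 log₁₀(d/10 pc)
24.68 − (11.6) = 13.08 = 5 log₁₀(d/10)
d = 10 × 10^(13.08/5) = 10 × 10^2.616 = 4130 pc.

4.13×10^3 pc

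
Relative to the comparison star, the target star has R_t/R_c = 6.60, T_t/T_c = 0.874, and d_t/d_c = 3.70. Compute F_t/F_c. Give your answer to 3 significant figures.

L_t/L_c = (R_t/R_c)²(T_t/T_c)⁴ = (6.60)² × (0.874)⁴ = 25.42.
F_t/F_c = (L_t/L_c)/(d_t/d_c)² = 25.42 / (3.70)² = 1.857.

1.86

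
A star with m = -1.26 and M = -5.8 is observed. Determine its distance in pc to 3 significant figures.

80.9 pc

m − M = 5 log₁₀(d/10 pc)
-1.26 − (-5.8) = 4.54 = 5 log₁₀(d/10)
d = 10 × 10^(4.54/5) = 10 × 10^0.908 = 80.91 pc.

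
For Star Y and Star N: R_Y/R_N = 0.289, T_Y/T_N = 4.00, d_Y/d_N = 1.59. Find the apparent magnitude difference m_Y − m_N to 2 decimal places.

L_Y/L_N = (0.289)²(4.00)⁴ = 21.38.
F_Y/F_N = (L_Y/L_N)/(d_Y/d_N)² = 21.38/2.528 = 8.457.
m_Y − m_N = −2.5 log₁₀(8.457) = -2.32.

-2.32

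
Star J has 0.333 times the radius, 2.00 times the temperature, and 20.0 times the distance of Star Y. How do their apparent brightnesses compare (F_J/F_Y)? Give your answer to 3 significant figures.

0.00444

L_J/L_Y = (R_J/R_Y)²(T_J/T_Y)⁴ = (0.333)² × (2.00)⁴ = 1.774.
F_J/F_Y = (L_J/L_Y)/(d_J/d_Y)² = 1.774 / (20.0)² = 0.004436.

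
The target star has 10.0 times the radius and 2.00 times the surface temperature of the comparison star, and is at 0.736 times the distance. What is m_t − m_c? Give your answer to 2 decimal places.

-8.68

L_t/L_c = (10.0)²(2.00)⁴ = 1600.
F_t/F_c = (L_t/L_c)/(d_t/d_c)² = 1600/0.5417 = 2954.
m_t − m_c = −2.5 log₁₀(2954) = -8.68.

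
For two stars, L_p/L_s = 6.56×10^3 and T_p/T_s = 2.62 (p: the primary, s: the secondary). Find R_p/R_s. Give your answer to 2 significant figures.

12

L ∝ R²T⁴ gives R ∝ √L / T², so
R_p/R_s = √(6.56×10^3) / (2.62)² = 80.99 / 6.864 = 11.80.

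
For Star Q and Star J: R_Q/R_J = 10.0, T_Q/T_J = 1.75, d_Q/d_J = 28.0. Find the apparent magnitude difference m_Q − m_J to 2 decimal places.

L_Q/L_J = (10.0)²(1.75)⁴ = 937.9.
F_Q/F_J = (L_Q/L_J)/(d_Q/d_J)² = 937.9/784.0 = 1.196.
m_Q − m_J = −2.5 log₁₀(1.196) = -0.19.

-0.19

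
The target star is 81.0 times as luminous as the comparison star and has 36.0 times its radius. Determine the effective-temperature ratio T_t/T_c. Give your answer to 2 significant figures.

0.50

L ∝ R²T⁴ gives T ∝ (L/R²)^(1/4), so
T_t/T_c = (81.0 / 36.0²)^(1/4) = (0.06250)^(1/4) = 0.5000.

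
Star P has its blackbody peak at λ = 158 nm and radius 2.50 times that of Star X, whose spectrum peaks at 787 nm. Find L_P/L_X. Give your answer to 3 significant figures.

3.85×10^3

Wien's law gives T ∝ 1/λ_max, so T_P/T_X = λ_X/λ_P = 787/158 = 4.981.
Then L ∝ R²T⁴ gives L_P/L_X = (2.50)² × (4.981)⁴ = 6.250 × 615.6 = 3847.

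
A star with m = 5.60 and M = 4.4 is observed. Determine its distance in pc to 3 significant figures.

m − M = 5 log₁₀(d/10 pc)
5.60 − (4.4) = 1.20 = 5 log₁₀(d/10)
d = 10 × 10^(1.20/5) = 10 × 10^0.240 = 17.38 pc.

17.4 pc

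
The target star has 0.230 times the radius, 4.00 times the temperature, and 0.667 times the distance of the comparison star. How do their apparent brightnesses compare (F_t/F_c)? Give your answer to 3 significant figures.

30.4

L_t/L_c = (R_t/R_c)²(T_t/T_c)⁴ = (0.230)² × (4.00)⁴ = 13.54.
F_t/F_c = (L_t/L_c)/(d_t/d_c)² = 13.54 / (0.667)² = 30.44.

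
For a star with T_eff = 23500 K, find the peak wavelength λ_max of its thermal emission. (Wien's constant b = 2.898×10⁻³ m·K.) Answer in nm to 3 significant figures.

λ_max = b/T = 2.898×10⁻³ / 23500 = 1.23×10^-7 m = 123.3 nm.

123 nm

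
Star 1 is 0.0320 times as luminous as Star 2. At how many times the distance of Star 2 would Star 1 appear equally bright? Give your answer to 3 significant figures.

Equal flux requires L_1/d_1² = L_2/d_2², so d_1/d_2 = √(L_1/L_2)
= √(0.0320) = 0.1789.

0.179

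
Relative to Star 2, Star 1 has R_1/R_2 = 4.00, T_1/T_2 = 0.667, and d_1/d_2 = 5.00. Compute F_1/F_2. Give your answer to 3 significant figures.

0.127

L_1/L_2 = (R_1/R_2)²(T_1/T_2)⁴ = (4.00)² × (0.667)⁴ = 3.167.
F_1/F_2 = (L_1/L_2)/(d_1/d_2)² = 3.167 / (5.00)² = 0.1267.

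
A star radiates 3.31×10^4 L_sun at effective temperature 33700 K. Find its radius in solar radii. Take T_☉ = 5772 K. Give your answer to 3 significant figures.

5.34 solar radii

R/R_☉ = √(L/L_☉) / (T/T_☉)² = √(3.31×10^4) / (5.839)²
       = 181.9 / 34.09 = 5.337.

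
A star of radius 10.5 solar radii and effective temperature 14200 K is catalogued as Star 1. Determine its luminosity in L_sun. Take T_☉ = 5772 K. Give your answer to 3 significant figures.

4.04×10^3 L_sun

L/L_☉ = (R/R_☉)² (T/T_☉)⁴ = (10.5)² × (14200/5772)⁴
       = 110.2 × (2.460)⁴ = 110.2 × 36.63 = 4039.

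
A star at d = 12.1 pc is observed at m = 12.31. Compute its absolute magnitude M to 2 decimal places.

11.90

M = m − 5 log₁₀(d/10 pc) = 12.31 − 5 log₁₀(12.1/10)
  = 12.31 − 5 × 0.083 = 12.31 − 0.41 = 11.90.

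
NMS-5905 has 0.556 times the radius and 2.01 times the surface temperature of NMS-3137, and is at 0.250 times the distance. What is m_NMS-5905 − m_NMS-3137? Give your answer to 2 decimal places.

-4.77

L_NMS-5905/L_NMS-3137 = (0.556)²(2.01)⁴ = 5.046.
F_NMS-5905/F_NMS-3137 = (L_NMS-5905/L_NMS-3137)/(d_NMS-5905/d_NMS-3137)² = 5.046/0.06250 = 80.73.
m_NMS-5905 − m_NMS-3137 = −2.5 log₁₀(80.73) = -4.77.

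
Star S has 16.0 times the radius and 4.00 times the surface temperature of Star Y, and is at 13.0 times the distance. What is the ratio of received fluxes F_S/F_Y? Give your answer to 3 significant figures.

388

L_S/L_Y = (R_S/R_Y)²(T_S/T_Y)⁴ = (16.0)² × (4.00)⁴ = 6.554×10^4.
F_S/F_Y = (L_S/L_Y)/(d_S/d_Y)² = 6.554×10^4 / (13.0)² = 387.8.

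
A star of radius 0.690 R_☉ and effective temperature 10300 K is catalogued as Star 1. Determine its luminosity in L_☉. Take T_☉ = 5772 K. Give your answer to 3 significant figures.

4.83 L_☉

L/L_☉ = (R/R_☉)² (T/T_☉)⁴ = (0.690)² × (10300/5772)⁴
       = 0.4761 × (1.784)⁴ = 0.4761 × 10.14 = 4.828.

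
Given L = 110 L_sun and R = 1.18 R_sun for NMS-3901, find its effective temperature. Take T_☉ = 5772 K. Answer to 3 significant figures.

1.72×10^4 K

T/T_☉ = (L/L_☉)^(1/4) / (R/R_☉)^(1/2)
T = 5772 × (110)^(1/4) / √(1.18) = 5772 × 3.239 / 1.086 = 1.721×10^4 K.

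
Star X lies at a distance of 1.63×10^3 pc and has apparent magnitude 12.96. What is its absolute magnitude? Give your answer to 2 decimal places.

1.90

M = m − 5 log₁₀(d/10 pc) = 12.96 − 5 log₁₀(1.63×10^3/10)
  = 12.96 − 5 × 2.212 = 12.96 − 11.06 = 1.90.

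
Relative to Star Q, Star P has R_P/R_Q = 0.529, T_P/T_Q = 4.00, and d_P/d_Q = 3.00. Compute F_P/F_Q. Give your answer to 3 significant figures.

7.96

L_P/L_Q = (R_P/R_Q)²(T_P/T_Q)⁴ = (0.529)² × (4.00)⁴ = 71.64.
F_P/F_Q = (L_P/L_Q)/(d_P/d_Q)² = 71.64 / (3.00)² = 7.960.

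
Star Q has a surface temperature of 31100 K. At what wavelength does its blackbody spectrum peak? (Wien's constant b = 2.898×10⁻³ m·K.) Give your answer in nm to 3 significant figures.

93.2 nm

λ_max = b/T = 2.898×10⁻³ / 31100 = 9.32×10^-8 m = 93.18 nm.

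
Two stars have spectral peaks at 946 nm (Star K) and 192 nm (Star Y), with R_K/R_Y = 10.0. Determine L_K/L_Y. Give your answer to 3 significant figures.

0.170

Wien's law gives T ∝ 1/λ_max, so T_K/T_Y = λ_Y/λ_K = 192/946 = 0.2030.
Then L ∝ R²T⁴ gives L_K/L_Y = (10.0)² × (0.2030)⁴ = 100.0 × 0.001697 = 0.1697.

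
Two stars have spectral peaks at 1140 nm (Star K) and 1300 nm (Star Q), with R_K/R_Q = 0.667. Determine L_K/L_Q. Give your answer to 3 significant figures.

Wien's law gives T ∝ 1/λ_max, so T_K/T_Q = λ_Q/λ_K = 1300/1140 = 1.140.
Then L ∝ R²T⁴ gives L_K/L_Q = (0.667)² × (1.140)⁴ = 0.4449 × 1.691 = 0.7523.

0.752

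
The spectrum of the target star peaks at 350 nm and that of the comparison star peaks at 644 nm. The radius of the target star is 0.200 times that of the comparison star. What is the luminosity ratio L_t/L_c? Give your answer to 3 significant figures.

Wien's law gives T ∝ 1/λ_max, so T_t/T_c = λ_c/λ_t = 644/350 = 1.840.
Then L ∝ R²T⁴ gives L_t/L_c = (0.200)² × (1.840)⁴ = 0.04000 × 11.46 = 0.4585.

0.458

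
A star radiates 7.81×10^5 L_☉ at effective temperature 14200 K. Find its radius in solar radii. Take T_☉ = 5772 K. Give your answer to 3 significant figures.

R/R_☉ = √(L/L_☉) / (T/T_☉)² = √(7.81×10^5) / (2.460)²
       = 883.7 / 6.052 = 146.0.

146 solar radii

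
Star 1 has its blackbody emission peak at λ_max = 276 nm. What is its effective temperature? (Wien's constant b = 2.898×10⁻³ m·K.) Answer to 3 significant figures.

1.05×10^4 K

T = b/λ_max = 2.898×10⁻³ / (276×10⁻⁹) = 1.050×10^4 K.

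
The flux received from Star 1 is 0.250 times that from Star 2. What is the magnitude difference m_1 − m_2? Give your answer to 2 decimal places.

m_1 − m_2 = −2.5 log₁₀(F_1/F_2) = −2.5 log₁₀(0.250) = −2.5 × (-0.602) = 1.505.

1.51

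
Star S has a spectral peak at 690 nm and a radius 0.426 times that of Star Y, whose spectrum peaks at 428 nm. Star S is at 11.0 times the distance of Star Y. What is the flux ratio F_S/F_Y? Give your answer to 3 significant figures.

2.22×10^-4

Wien's law: T_S/T_Y = λ_Y/λ_S = 428/690 = 0.6203.
L_S/L_Y = (R_S/R_Y)²(T_S/T_Y)⁴ = (0.426)²(0.6203)⁴ = 0.02687.
F_S/F_Y = (L_S/L_Y)/(d_S/d_Y)² = 0.02687/(11.0)² = 2.220×10^-4.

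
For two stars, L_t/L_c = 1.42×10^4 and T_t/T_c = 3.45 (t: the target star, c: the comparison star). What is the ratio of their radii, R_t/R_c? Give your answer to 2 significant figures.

L ∝ R²T⁴ gives R ∝ √L / T², so
R_t/R_c = √(1.42×10^4) / (3.45)² = 119.2 / 11.90 = 10.01.

10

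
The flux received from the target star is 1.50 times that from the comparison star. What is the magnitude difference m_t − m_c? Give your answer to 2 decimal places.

m_t − m_c = −2.5 log₁₀(F_t/F_c) = −2.5 log₁₀(1.50) = −2.5 × (0.176) = -0.440.

-0.44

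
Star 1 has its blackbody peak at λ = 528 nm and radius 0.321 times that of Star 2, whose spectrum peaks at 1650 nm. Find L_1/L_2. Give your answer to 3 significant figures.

9.83

Wien's law gives T ∝ 1/λ_max, so T_1/T_2 = λ_2/λ_1 = 1650/528 = 3.125.
Then L ∝ R²T⁴ gives L_1/L_2 = (0.321)² × (3.125)⁴ = 0.1030 × 95.37 = 9.827.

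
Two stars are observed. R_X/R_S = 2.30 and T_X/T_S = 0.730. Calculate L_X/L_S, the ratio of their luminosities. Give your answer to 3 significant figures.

1.50

From the Stefan–Boltzmann law, L ∝ R²T⁴, so
L_X/L_S = (R_X/R_S)² (T_X/T_S)⁴ = (2.30)² × (0.730)⁴ = 5.290 × 0.2840 = 1.502.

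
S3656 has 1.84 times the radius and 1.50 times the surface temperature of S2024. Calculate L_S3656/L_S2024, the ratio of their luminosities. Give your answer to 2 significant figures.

17

From the Stefan–Boltzmann law, L ∝ R²T⁴, so
L_S3656/L_S2024 = (R_S3656/R_S2024)² (T_S3656/T_S2024)⁴ = (1.84)² × (1.50)⁴ = 3.386 × 5.062 = 17.14.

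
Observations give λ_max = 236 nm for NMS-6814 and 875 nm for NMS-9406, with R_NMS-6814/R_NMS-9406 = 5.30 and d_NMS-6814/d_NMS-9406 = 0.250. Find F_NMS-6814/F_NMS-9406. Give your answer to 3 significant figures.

8.49×10^4

Wien's law: T_NMS-6814/T_NMS-9406 = λ_NMS-9406/λ_NMS-6814 = 875/236 = 3.708.
L_NMS-6814/L_NMS-9406 = (R_NMS-6814/R_NMS-9406)²(T_NMS-6814/T_NMS-9406)⁴ = (5.30)²(3.708)⁴ = 5308.
F_NMS-6814/F_NMS-9406 = (L_NMS-6814/L_NMS-9406)/(d_NMS-6814/d_NMS-9406)² = 5308/(0.250)² = 8.493×10^4.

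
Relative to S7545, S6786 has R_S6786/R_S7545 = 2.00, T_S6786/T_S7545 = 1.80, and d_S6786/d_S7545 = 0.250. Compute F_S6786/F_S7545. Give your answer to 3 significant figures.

672

L_S6786/L_S7545 = (R_S6786/R_S7545)²(T_S6786/T_S7545)⁴ = (2.00)² × (1.80)⁴ = 41.99.
F_S6786/F_S7545 = (L_S6786/L_S7545)/(d_S6786/d_S7545)² = 41.99 / (0.250)² = 671.8.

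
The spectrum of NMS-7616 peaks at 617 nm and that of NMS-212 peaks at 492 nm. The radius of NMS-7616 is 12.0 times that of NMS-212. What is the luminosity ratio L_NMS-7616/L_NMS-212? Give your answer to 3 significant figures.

Wien's law gives T ∝ 1/λ_max, so T_NMS-7616/T_NMS-212 = λ_NMS-212/λ_NMS-7616 = 492/617 = 0.7974.
Then L ∝ R²T⁴ gives L_NMS-7616/L_NMS-212 = (12.0)² × (0.7974)⁴ = 144.0 × 0.4043 = 58.22.

58.2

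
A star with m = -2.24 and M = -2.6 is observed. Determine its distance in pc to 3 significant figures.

m − M = 5 log₁₀(d/10 pc)
-2.24 − (-2.6) = 0.36 = 5 log₁₀(d/10)
d = 10 × 10^(0.36/5) = 10 × 10^0.072 = 11.80 pc.

11.8 pc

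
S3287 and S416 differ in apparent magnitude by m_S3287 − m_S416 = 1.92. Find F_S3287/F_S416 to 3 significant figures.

F_S3287/F_S416 = 10^(−(m_S3287 − m_S416)/2.5) = 10^(-1.92/2.5) = 10^-0.768 = 0.1706.

0.171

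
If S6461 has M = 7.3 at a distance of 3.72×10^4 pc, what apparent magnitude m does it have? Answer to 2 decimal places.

m = M + 5 log₁₀(d/10 pc) = 7.3 + 5 log₁₀(3.72×10^4/10)
  = 7.3 + 5 × 3.571 = 7.3 + 17.85 = 25.15.

25.15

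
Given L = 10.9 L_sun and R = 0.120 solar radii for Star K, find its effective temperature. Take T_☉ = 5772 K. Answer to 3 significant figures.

3.03×10^4 K

T/T_☉ = (L/L_☉)^(1/4) / (R/R_☉)^(1/2)
T = 5772 × (10.9)^(1/4) / √(0.120) = 5772 × 1.817 / 0.3464 = 3.028×10^4 K.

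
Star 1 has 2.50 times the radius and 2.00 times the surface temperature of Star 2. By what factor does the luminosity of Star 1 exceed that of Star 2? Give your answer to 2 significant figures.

From the Stefan–Boltzmann law, L ∝ R²T⁴, so
L_1/L_2 = (R_1/R_2)² (T_1/T_2)⁴ = (2.50)² × (2.00)⁴ = 6.250 × 16.00 = 100.0.

1.0×10^2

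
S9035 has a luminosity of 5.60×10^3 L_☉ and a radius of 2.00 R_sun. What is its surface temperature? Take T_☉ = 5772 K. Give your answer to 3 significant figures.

3.53×10^4 K

T/T_☉ = (L/L_☉)^(1/4) / (R/R_☉)^(1/2)
T = 5772 × (5.60×10^3)^(1/4) / √(2.00) = 5772 × 8.651 / 1.414 = 3.531×10^4 K.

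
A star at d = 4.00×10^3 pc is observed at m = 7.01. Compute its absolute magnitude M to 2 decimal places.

-6.00

M = m − 5 log₁₀(d/10 pc) = 7.01 − 5 log₁₀(4.00×10^3/10)
  = 7.01 − 5 × 2.602 = 7.01 − 13.01 = -6.00.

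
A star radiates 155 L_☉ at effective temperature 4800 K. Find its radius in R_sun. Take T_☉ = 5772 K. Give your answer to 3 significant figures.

R/R_☉ = √(L/L_☉) / (T/T_☉)² = √(155) / (0.8316)²
       = 12.45 / 0.6916 = 18.00.

18.0 R_sun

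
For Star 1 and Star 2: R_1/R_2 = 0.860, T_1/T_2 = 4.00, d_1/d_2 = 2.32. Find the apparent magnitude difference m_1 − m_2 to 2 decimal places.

-3.87

L_1/L_2 = (0.860)²(4.00)⁴ = 189.3.
F_1/F_2 = (L_1/L_2)/(d_1/d_2)² = 189.3/5.382 = 35.18.
m_1 − m_2 = −2.5 log₁₀(35.18) = -3.87.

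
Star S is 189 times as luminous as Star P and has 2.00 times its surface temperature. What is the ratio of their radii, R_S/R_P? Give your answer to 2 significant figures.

3.4

L ∝ R²T⁴ gives R ∝ √L / T², so
R_S/R_P = √(189) / (2.00)² = 13.75 / 4.000 = 3.437.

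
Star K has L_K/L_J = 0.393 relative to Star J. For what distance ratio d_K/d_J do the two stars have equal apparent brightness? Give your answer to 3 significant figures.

Equal flux requires L_K/d_K² = L_J/d_J², so d_K/d_J = √(L_K/L_J)
= √(0.393) = 0.6269.

0.627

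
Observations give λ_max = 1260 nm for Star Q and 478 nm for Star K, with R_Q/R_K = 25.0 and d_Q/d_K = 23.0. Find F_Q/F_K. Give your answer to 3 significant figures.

0.0245

Wien's law: T_Q/T_K = λ_K/λ_Q = 478/1260 = 0.3794.
L_Q/L_K = (R_Q/R_K)²(T_Q/T_K)⁴ = (25.0)²(0.3794)⁴ = 12.95.
F_Q/F_K = (L_Q/L_K)/(d_Q/d_K)² = 12.95/(23.0)² = 0.02447.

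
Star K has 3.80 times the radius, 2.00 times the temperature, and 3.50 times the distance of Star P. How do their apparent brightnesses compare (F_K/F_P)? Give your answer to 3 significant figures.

L_K/L_P = (R_K/R_P)²(T_K/T_P)⁴ = (3.80)² × (2.00)⁴ = 231.0.
F_K/F_P = (L_K/L_P)/(d_K/d_P)² = 231.0 / (3.50)² = 18.86.

18.9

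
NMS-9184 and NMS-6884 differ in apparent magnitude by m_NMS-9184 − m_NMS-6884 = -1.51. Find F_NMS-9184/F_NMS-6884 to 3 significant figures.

4.02

F_NMS-9184/F_NMS-6884 = 10^(−(m_NMS-9184 − m_NMS-6884)/2.5) = 10^(1.51/2.5) = 10^0.604 = 4.018.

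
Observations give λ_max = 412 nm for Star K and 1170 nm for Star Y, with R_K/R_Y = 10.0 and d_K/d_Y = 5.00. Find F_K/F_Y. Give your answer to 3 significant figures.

Wien's law: T_K/T_Y = λ_Y/λ_K = 1170/412 = 2.840.
L_K/L_Y = (R_K/R_Y)²(T_K/T_Y)⁴ = (10.0)²(2.840)⁴ = 6504.
F_K/F_Y = (L_K/L_Y)/(d_K/d_Y)² = 6504/(5.00)² = 260.1.

260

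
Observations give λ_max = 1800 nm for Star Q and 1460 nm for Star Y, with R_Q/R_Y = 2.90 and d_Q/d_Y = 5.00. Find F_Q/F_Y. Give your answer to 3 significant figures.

0.146

Wien's law: T_Q/T_Y = λ_Y/λ_Q = 1460/1800 = 0.8111.
L_Q/L_Y = (R_Q/R_Y)²(T_Q/T_Y)⁴ = (2.90)²(0.8111)⁴ = 3.640.
F_Q/F_Y = (L_Q/L_Y)/(d_Q/d_Y)² = 3.640/(5.00)² = 0.1456.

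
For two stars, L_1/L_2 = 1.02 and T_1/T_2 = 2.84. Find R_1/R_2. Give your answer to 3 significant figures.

L ∝ R²T⁴ gives R ∝ √L / T², so
R_1/R_2 = √(1.02) / (2.84)² = 1.010 / 8.066 = 0.1252.

0.125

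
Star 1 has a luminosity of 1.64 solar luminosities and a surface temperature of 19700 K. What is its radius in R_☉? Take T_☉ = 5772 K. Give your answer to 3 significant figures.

0.110 R_☉

R/R_☉ = √(L/L_☉) / (T/T_☉)² = √(1.64) / (3.413)²
       = 1.281 / 11.65 = 0.1099.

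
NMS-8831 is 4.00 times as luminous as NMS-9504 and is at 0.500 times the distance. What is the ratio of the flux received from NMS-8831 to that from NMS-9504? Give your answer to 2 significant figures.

F = L/(4πd²), so F_NMS-8831/F_NMS-9504 = (L_NMS-8831/L_NMS-9504) / (d_NMS-8831/d_NMS-9504)²
= 4.00 / (0.500)² = 4.00 / 0.2500 = 16.00.

16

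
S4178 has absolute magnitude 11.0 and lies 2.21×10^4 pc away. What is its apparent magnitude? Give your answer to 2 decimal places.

m = M + 5 log₁₀(d/10 pc) = 11.0 + 5 log₁₀(2.21×10^4/10)
  = 11.0 + 5 × 3.344 = 11.0 + 16.72 = 27.72.

27.72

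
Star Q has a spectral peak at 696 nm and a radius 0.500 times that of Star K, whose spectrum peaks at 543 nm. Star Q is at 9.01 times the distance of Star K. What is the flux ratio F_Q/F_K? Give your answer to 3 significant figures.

0.00114

Wien's law: T_Q/T_K = λ_K/λ_Q = 543/696 = 0.7802.
L_Q/L_K = (R_Q/R_K)²(T_Q/T_K)⁴ = (0.500)²(0.7802)⁴ = 0.09262.
F_Q/F_K = (L_Q/L_K)/(d_Q/d_K)² = 0.09262/(9.01)² = 0.001141.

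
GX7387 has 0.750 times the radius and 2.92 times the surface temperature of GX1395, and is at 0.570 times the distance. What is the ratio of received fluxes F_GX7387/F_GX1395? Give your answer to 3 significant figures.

L_GX7387/L_GX1395 = (R_GX7387/R_GX1395)²(T_GX7387/T_GX1395)⁴ = (0.750)² × (2.92)⁴ = 40.89.
F_GX7387/F_GX1395 = (L_GX7387/L_GX1395)/(d_GX7387/d_GX1395)² = 40.89 / (0.570)² = 125.9.

126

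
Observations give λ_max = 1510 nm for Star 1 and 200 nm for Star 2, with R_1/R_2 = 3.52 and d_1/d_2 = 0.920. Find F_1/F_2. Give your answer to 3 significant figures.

Wien's law: T_1/T_2 = λ_2/λ_1 = 200/1510 = 0.1325.
L_1/L_2 = (R_1/R_2)²(T_1/T_2)⁴ = (3.52)²(0.1325)⁴ = 0.003813.
F_1/F_2 = (L_1/L_2)/(d_1/d_2)² = 0.003813/(0.920)² = 0.004505.

0.00451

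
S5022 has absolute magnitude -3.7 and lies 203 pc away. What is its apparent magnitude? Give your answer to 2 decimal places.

m = M + 5 log₁₀(d/10 pc) = -3.7 + 5 log₁₀(203/10)
  = -3.7 + 5 × 1.307 = -3.7 + 6.54 = 2.84.

2.84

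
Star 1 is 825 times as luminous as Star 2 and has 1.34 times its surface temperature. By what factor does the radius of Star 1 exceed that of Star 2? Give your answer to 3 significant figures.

L ∝ R²T⁴ gives R ∝ √L / T², so
R_1/R_2 = √(825) / (1.34)² = 28.72 / 1.796 = 16.00.

16.0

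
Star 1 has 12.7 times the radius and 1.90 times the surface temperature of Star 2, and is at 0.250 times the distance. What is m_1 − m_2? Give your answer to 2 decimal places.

-11.32

L_1/L_2 = (12.7)²(1.90)⁴ = 2102.
F_1/F_2 = (L_1/L_2)/(d_1/d_2)² = 2102/0.06250 = 3.363×10^4.
m_1 − m_2 = −2.5 log₁₀(3.363×10^4) = -11.32.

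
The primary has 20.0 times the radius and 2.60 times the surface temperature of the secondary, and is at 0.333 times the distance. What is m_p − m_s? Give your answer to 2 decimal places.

L_p/L_s = (20.0)²(2.60)⁴ = 1.828×10^4.
F_p/F_s = (L_p/L_s)/(d_p/d_s)² = 1.828×10^4/0.1109 = 1.648×10^5.
m_p − m_s = −2.5 log₁₀(1.648×10^5) = -13.04.

-13.04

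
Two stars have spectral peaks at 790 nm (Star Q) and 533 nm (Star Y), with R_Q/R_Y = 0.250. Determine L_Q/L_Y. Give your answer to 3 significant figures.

0.0130

Wien's law gives T ∝ 1/λ_max, so T_Q/T_Y = λ_Y/λ_Q = 533/790 = 0.6747.
Then L ∝ R²T⁴ gives L_Q/L_Y = (0.250)² × (0.6747)⁴ = 0.06250 × 0.2072 = 0.01295.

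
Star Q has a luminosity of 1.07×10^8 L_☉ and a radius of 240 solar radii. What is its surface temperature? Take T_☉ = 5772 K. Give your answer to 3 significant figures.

T/T_☉ = (L/L_☉)^(1/4) / (R/R_☉)^(1/2)
T = 5772 × (1.07×10^8)^(1/4) / √(240) = 5772 × 101.7 / 15.49 = 3.789×10^4 K.

3.79×10^4 K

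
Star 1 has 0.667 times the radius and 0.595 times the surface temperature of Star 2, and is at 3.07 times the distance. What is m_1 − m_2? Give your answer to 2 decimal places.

L_1/L_2 = (0.667)²(0.595)⁴ = 0.05576.
F_1/F_2 = (L_1/L_2)/(d_1/d_2)² = 0.05576/9.425 = 0.005916.
m_1 − m_2 = −2.5 log₁₀(0.005916) = 5.57.

5.57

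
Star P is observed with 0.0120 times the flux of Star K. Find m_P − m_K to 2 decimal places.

m_P − m_K = −2.5 log₁₀(F_P/F_K) = −2.5 log₁₀(0.0120) = −2.5 × (-1.921) = 4.802.

4.80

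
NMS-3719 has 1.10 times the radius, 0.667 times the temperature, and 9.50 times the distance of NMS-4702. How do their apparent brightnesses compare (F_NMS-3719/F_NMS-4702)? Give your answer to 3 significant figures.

0.00265

L_NMS-3719/L_NMS-4702 = (R_NMS-3719/R_NMS-4702)²(T_NMS-3719/T_NMS-4702)⁴ = (1.10)² × (0.667)⁴ = 0.2395.
F_NMS-3719/F_NMS-4702 = (L_NMS-3719/L_NMS-4702)/(d_NMS-3719/d_NMS-4702)² = 0.2395 / (9.50)² = 0.002654.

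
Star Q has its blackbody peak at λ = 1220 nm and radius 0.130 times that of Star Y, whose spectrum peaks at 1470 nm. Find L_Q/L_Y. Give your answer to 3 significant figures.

Wien's law gives T ∝ 1/λ_max, so T_Q/T_Y = λ_Y/λ_Q = 1470/1220 = 1.205.
Then L ∝ R²T⁴ gives L_Q/L_Y = (0.130)² × (1.205)⁴ = 0.01690 × 2.108 = 0.03562.

0.0356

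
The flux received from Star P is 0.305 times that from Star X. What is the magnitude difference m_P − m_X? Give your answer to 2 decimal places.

m_P − m_X = −2.5 log₁₀(F_P/F_X) = −2.5 log₁₀(0.305) = −2.5 × (-0.516) = 1.289.

1.29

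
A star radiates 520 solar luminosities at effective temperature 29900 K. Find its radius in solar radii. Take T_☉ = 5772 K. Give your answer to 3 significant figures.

0.850 solar radii

R/R_☉ = √(L/L_☉) / (T/T_☉)² = √(520) / (5.180)²
       = 22.80 / 26.83 = 0.8498.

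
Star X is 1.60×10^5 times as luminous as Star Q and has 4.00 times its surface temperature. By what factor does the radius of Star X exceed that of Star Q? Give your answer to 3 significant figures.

25.0

L ∝ R²T⁴ gives R ∝ √L / T², so
R_X/R_Q = √(1.60×10^5) / (4.00)² = 400.0 / 16.00 = 25.00.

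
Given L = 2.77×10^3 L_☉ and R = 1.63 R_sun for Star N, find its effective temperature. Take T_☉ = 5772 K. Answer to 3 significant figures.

T/T_☉ = (L/L_☉)^(1/4) / (R/R_☉)^(1/2)
T = 5772 × (2.77×10^3)^(1/4) / √(1.63) = 5772 × 7.255 / 1.277 = 3.280×10^4 K.

3.28×10^4 K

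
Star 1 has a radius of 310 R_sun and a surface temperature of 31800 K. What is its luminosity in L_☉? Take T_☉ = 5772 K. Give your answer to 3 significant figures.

L/L_☉ = (R/R_☉)² (T/T_☉)⁴ = (310)² × (31800/5772)⁴
       = 9.610×10^4 × (5.509)⁴ = 9.610×10^4 × 921.3 = 8.854×10^7.

8.85×10^7 L_☉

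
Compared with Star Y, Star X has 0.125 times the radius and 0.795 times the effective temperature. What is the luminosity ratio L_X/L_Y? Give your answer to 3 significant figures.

0.00624

From the Stefan–Boltzmann law, L ∝ R²T⁴, so
L_X/L_Y = (R_X/R_Y)² (T_X/T_Y)⁴ = (0.125)² × (0.795)⁴ = 0.01562 × 0.3995 = 0.006241.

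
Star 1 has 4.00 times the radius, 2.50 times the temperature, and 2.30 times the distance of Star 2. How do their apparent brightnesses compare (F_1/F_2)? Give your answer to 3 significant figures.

118

L_1/L_2 = (R_1/R_2)²(T_1/T_2)⁴ = (4.00)² × (2.50)⁴ = 625.0.
F_1/F_2 = (L_1/L_2)/(d_1/d_2)² = 625.0 / (2.30)² = 118.1.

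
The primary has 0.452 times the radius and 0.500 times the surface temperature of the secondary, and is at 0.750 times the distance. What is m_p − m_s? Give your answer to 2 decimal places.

4.11

L_p/L_s = (0.452)²(0.500)⁴ = 0.01277.
F_p/F_s = (L_p/L_s)/(d_p/d_s)² = 0.01277/0.5625 = 0.02270.
m_p − m_s = −2.5 log₁₀(0.02270) = 4.11.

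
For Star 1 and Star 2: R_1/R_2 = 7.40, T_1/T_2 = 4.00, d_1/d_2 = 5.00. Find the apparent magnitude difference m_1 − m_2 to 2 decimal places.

L_1/L_2 = (7.40)²(4.00)⁴ = 1.402×10^4.
F_1/F_2 = (L_1/L_2)/(d_1/d_2)² = 1.402×10^4/25.00 = 560.7.
m_1 − m_2 = −2.5 log₁₀(560.7) = -6.87.

-6.87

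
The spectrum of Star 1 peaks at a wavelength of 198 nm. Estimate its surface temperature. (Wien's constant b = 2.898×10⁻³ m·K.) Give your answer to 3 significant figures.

T = b/λ_max = 2.898×10⁻³ / (198×10⁻⁹) = 1.464×10^4 K.

1.46×10^4 K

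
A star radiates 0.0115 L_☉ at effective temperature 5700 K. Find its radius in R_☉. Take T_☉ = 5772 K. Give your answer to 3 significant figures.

0.110 R_☉

R/R_☉ = √(L/L_☉) / (T/T_☉)² = √(0.0115) / (0.9875)²
       = 0.1072 / 0.9752 = 0.1100.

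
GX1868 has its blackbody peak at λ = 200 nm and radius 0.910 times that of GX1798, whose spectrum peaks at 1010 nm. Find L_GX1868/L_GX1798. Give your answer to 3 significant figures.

Wien's law gives T ∝ 1/λ_max, so T_GX1868/T_GX1798 = λ_GX1798/λ_GX1868 = 1010/200 = 5.050.
Then L ∝ R²T⁴ gives L_GX1868/L_GX1798 = (0.910)² × (5.050)⁴ = 0.8281 × 650.4 = 538.6.

539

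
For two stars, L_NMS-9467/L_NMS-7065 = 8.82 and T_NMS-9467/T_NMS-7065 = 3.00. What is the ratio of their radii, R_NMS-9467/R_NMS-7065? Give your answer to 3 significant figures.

L ∝ R²T⁴ gives R ∝ √L / T², so
R_NMS-9467/R_NMS-7065 = √(8.82) / (3.00)² = 2.970 / 9.000 = 0.3300.

0.330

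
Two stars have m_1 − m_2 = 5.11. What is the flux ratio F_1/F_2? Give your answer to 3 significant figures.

0.00904

F_1/F_2 = 10^(−(m_1 − m_2)/2.5) = 10^(-5.11/2.5) = 10^-2.044 = 0.009036.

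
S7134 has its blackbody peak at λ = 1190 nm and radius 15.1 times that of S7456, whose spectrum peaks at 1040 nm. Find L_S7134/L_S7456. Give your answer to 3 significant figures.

Wien's law gives T ∝ 1/λ_max, so T_S7134/T_S7456 = λ_S7456/λ_S7134 = 1040/1190 = 0.8739.
Then L ∝ R²T⁴ gives L_S7134/L_S7456 = (15.1)² × (0.8739)⁴ = 228.0 × 0.5834 = 133.0.

133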